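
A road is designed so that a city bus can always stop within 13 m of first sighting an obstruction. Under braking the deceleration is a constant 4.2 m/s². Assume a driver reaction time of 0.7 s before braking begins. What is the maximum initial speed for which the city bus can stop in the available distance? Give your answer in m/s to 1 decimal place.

Stopping distance: v·t_r + v²/(2a) = 13 with t_r = 0.7 s and a = 4.200 m/s².
So v² + 5.880 v − 109.20 = 0.
Positive root: v = −a·t_r + √((a·t_r)² + 2a·d) = −2.940 + √(8.644 + 109.20) = 7.9156 m/s.

Maximum speed ≈ 7.9 m/s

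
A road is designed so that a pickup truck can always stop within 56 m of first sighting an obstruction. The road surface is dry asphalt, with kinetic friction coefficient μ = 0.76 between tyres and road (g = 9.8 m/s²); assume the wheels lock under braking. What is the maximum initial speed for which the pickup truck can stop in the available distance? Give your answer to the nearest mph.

a = μg = 0.76 × 9.8 = 7.448 m/s².
v²/(2a) = d ⇒ v = √(2 × 7.448 × 56) = √834.18 = 28.8822 m/s.
28.8822 m/s ÷ 0.44704 = 64.608 mph.

Maximum speed ≈ 65 mph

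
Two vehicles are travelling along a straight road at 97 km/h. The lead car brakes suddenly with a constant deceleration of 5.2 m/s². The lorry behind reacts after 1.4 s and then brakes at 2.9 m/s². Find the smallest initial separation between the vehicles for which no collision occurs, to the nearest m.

Minimum gap ≈ 93 m

97 km/h ÷ 3.6 = 26.9444 m/s.
Leader travels v²/(2a_L) = 726.001 / 10.400 = 69.808 m before stopping.
Follower covers v·t_r = 26.9444 × 1.4 = 37.722 m while reacting, then v²/(2a_F) = 726.001 / 5.800 = 125.173 m while braking, for a total of 37.722 + 125.173 = 162.895 m.
Since a_F ≤ a_L and the follower starts braking later, the follower is never slower than the leader, so the closest approach is when both have stopped.
Minimum gap = 162.895 − 69.808 = 93.087 m.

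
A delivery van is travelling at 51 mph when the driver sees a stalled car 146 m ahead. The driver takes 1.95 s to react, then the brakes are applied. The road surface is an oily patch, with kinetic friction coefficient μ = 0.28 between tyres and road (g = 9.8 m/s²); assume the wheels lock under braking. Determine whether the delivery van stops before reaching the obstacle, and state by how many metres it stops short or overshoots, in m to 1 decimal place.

Yes — it stops 6.8 m short of the obstacle

51 mph × 0.44704 = 22.7990 m/s.
a = μg = 0.28 × 9.8 = 2.744 m/s².
Reaction distance = 22.7990 × 1.95 = 44.458 m.
Braking distance = v²/(2a) = 519.794 / 5.488 = 94.715 m.
Total stopping distance = 44.458 + 94.715 = 139.173 m, vs 146 m available — it stops with 146 − 139.173 = 6.827 m to spare.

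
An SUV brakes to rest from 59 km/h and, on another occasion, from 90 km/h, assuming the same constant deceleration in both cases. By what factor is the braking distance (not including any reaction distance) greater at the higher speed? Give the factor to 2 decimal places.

Factor ≈ 2.33

Braking distance d = v²/(2a), so with a fixed, d ∝ v².
Factor = (90/59)² = 1.5254² = 2.3268.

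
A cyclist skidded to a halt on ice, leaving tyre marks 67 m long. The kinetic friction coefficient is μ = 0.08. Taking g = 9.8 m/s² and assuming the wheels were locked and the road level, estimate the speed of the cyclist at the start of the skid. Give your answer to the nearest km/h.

Deceleration a = μg = 0.08 × 9.8 = 0.784 m/s².
v = √(2a·d) = √(2 × 0.784 × 67) = √105.056 = 10.2497 m/s.
= 10.2497 × 3.6 = 36.899 km/h.

Initial speed ≈ 37 km/h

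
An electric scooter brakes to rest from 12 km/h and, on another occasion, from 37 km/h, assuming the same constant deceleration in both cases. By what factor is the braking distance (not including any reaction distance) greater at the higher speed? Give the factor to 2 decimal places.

Braking distance d = v²/(2a), so with a fixed, d ∝ v².
Factor = (37/12)² = 3.0833² = 9.5067.

Factor ≈ 9.51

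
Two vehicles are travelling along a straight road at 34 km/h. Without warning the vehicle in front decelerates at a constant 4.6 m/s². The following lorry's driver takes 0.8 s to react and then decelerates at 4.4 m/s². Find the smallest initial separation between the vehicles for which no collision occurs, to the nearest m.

Minimum gap ≈ 8 m

34 km/h ÷ 3.6 = 9.4444 m/s.
Leader travels v²/(2a_L) = 89.197 / 9.200 = 9.695 m before stopping.
Follower covers v·t_r = 9.4444 × 0.8 = 7.556 m while reacting, then v²/(2a_F) = 89.197 / 8.800 = 10.136 m while braking, for a total of 7.556 + 10.136 = 17.692 m.
Since a_F ≤ a_L and the follower starts braking later, the follower is never slower than the leader, so the closest approach is when both have stopped.
Minimum gap = 17.692 − 9.695 = 7.997 m.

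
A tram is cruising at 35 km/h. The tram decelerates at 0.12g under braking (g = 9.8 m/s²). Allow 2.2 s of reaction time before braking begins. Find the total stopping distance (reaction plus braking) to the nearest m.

35 km/h ÷ 3.6 = 9.7222 m/s.
a = 0.12 × 9.8 = 1.176 m/s².
Reaction distance = v·t_r = 9.7222 × 2.2 = 21.389 m.
Braking distance = v²/(2a) = 9.7222² / (2 × 1.176) = 94.521 / 2.352 = 40.188 m.
Total = 21.389 + 40.188 = 61.577 m.

Total stopping distance ≈ 62 m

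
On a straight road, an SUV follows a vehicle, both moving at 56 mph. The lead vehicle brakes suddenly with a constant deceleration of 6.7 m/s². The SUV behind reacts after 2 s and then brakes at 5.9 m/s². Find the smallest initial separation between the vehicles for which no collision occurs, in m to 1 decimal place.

56 mph × 0.44704 = 25.0342 m/s.
Leader travels v²/(2a_L) = 626.711 / 13.400 = 46.769 m before stopping.
Follower covers v·t_r = 25.0342 × 2 = 50.068 m while reacting, then v²/(2a_F) = 626.711 / 11.800 = 53.111 m while braking, for a total of 50.068 + 53.111 = 103.179 m.
Since a_F ≤ a_L and the follower starts braking later, the follower is never slower than the leader, so the closest approach is when both have stopped.
Minimum gap = 103.179 − 46.769 = 56.410 m.

Minimum gap ≈ 56.4 m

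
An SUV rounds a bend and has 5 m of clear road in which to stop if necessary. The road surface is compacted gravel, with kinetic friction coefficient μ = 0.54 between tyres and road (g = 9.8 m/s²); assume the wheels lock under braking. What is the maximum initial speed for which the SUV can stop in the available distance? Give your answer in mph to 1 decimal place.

a = μg = 0.54 × 9.8 = 5.292 m/s².
v²/(2a) = d ⇒ v = √(2 × 5.292 × 5) = √52.92 = 7.2746 m/s.
7.2746 m/s ÷ 0.44704 = 16.273 mph.

Maximum speed ≈ 16.3 mph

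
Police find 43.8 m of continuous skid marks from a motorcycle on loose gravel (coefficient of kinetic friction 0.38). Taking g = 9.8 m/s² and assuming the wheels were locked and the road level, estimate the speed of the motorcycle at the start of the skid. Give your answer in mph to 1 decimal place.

Initial speed ≈ 40.4 mph

Deceleration a = μg = 0.38 × 9.8 = 3.724 m/s².
v = √(2a·d) = √(2 × 3.724 × 43.8) = √326.222 = 18.0616 m/s.
= 18.0616 ÷ 0.44704 = 40.403 mph.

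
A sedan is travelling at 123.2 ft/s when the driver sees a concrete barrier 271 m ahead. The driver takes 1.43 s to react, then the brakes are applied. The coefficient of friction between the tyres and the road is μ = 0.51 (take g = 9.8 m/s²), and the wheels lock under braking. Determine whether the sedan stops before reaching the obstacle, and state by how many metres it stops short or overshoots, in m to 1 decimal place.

Yes — it stops 76.2 m short of the obstacle

123.2 ft/s × 0.3048 = 37.5514 m/s.
a = μg = 0.51 × 9.8 = 4.998 m/s².
Reaction distance = 37.5514 × 1.43 = 53.699 m.
Braking distance = v²/(2a) = 1410.108 / 9.996 = 141.067 m.
Total stopping distance = 53.699 + 141.067 = 194.766 m, vs 271 m available — it stops with 271 − 194.766 = 76.234 m to spare.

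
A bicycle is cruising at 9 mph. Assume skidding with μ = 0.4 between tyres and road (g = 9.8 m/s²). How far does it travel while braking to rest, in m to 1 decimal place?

Braking distance ≈ 2.1 m

9 mph × 0.44704 = 4.0234 m/s.
a = μg = 0.4 × 9.8 = 3.920 m/s².
Braking distance = v²/(2a) = 4.0234² / (2 × 3.920) = 16.188 / 7.840 = 2.065 m.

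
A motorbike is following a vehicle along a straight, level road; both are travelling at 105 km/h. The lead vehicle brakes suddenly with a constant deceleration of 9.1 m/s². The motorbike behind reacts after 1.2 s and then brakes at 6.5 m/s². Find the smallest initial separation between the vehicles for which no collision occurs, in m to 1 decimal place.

105 km/h ÷ 3.6 = 29.1667 m/s.
Leader travels v²/(2a_L) = 850.696 / 18.200 = 46.742 m before stopping.
Follower covers v·t_r = 29.1667 × 1.2 = 35.000 m while reacting, then v²/(2a_F) = 850.696 / 13.000 = 65.438 m while braking, for a total of 35.000 + 65.438 = 100.438 m.
Since a_F ≤ a_L and the follower starts braking later, the follower is never slower than the leader, so the closest approach is when both have stopped.
Minimum gap = 100.438 − 46.742 = 53.696 m.

Minimum gap ≈ 53.7 m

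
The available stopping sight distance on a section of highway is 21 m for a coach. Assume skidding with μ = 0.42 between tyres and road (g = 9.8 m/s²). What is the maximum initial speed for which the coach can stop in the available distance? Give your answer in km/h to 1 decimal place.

a = μg = 0.42 × 9.8 = 4.116 m/s².
v²/(2a) = d ⇒ v = √(2 × 4.116 × 21) = √172.87 = 13.1480 m/s.
13.1480 m/s × 3.6 = 47.333 km/h.

Maximum speed ≈ 47.3 km/h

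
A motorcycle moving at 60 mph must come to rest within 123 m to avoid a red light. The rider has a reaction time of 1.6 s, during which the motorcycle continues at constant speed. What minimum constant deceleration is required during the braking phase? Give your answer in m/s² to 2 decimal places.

60 mph × 0.44704 = 26.8224 m/s.
Distance covered during reaction = 26.8224 × 1.6 = 42.916 m.
Distance available for braking: 123 − 42.916 = 80.084 m.
v² = 2a·d ⇒ a = v²/(2d) = 26.8224² / (2 × 80.084) = 719.441 / 160.168 = 4.4918 m/s².

Required deceleration ≈ 4.49 m/s²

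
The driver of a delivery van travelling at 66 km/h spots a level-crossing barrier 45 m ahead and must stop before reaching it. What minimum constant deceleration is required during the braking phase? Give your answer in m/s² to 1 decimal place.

Required deceleration ≈ 3.7 m/s²

66 km/h ÷ 3.6 = 18.3333 m/s.
v² = 2a·d ⇒ a = v²/(2d) = 18.3333² / (2 × 45.000) = 336.110 / 90.000 = 3.7346 m/s².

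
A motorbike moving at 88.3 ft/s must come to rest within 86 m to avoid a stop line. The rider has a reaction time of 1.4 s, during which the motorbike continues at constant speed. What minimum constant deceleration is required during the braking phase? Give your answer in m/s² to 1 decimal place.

88.3 ft/s × 0.3048 = 26.9138 m/s.
Distance covered during reaction = 26.9138 × 1.4 = 37.679 m.
Distance available for braking: 86 − 37.679 = 48.321 m.
v² = 2a·d ⇒ a = v²/(2d) = 26.9138² / (2 × 48.321) = 724.353 / 96.642 = 7.4952 m/s².

Required deceleration ≈ 7.5 m/s²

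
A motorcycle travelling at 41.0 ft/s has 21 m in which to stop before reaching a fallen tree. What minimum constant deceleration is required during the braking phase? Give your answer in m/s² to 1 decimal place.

41 ft/s × 0.3048 = 12.4968 m/s.
v² = 2a·d ⇒ a = v²/(2d) = 12.4968² / (2 × 21.000) = 156.170 / 42.000 = 3.7183 m/s².

Required deceleration ≈ 3.7 m/s²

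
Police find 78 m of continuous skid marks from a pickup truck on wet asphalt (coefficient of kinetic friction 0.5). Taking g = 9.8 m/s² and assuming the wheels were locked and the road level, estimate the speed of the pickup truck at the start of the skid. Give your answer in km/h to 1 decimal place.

Initial speed ≈ 99.5 km/h

Deceleration a = μg = 0.5 × 9.8 = 4.900 m/s².
v = √(2a·d) = √(2 × 4.900 × 78) = √764.400 = 27.6478 m/s.
= 27.6478 × 3.6 = 99.532 km/h.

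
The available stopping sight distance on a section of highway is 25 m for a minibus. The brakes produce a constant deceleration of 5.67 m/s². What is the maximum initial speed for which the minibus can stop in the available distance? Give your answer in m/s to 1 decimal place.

v²/(2a) = d ⇒ v = √(2 × 5.670 × 25) = √283.50 = 16.8375 m/s.

Maximum speed ≈ 16.8 m/s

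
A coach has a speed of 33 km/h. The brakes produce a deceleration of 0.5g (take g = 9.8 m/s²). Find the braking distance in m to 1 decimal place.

Braking distance ≈ 8.6 m

33 km/h ÷ 3.6 = 9.1667 m/s.
a = 0.5 × 9.8 = 4.900 m/s².
Braking distance = v²/(2a) = 9.1667² / (2 × 4.900) = 84.028 / 9.800 = 8.574 m.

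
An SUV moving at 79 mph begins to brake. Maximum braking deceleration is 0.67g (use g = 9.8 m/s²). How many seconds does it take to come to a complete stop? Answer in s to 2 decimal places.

Braking time ≈ 5.38 s

79 mph × 0.44704 = 35.3162 m/s.
a = 0.67 × 9.8 = 6.566 m/s².
Braking time = v/a = 35.3162 / 6.566 = 5.379 s.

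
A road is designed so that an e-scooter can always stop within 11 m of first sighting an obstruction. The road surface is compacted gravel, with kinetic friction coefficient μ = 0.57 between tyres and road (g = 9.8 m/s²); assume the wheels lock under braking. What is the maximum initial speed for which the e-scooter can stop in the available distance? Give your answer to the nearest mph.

a = μg = 0.57 × 9.8 = 5.586 m/s².
v²/(2a) = d ⇒ v = √(2 × 5.586 × 11) = √122.89 = 11.0856 m/s.
11.0856 m/s ÷ 0.44704 = 24.798 mph.

Maximum speed ≈ 25 mph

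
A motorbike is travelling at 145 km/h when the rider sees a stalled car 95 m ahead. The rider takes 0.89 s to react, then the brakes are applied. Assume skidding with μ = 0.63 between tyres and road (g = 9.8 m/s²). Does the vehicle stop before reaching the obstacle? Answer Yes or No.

No

145 km/h ÷ 3.6 = 40.2778 m/s.
a = μg = 0.63 × 9.8 = 6.174 m/s².
Reaction distance = 40.2778 × 0.89 = 35.847 m.
Braking distance = v²/(2a) = 1622.301 / 12.348 = 131.382 m.
Total stopping distance = 35.847 + 131.382 = 167.229 m, vs 95 m available — it cannot stop in time and overshoots by 167.229 − 95 = 72.229 m.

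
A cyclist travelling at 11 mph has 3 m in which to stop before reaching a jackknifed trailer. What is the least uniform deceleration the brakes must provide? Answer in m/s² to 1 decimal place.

Required deceleration ≈ 4.0 m/s²

11 mph × 0.44704 = 4.9174 m/s.
v² = 2a·d ⇒ a = v²/(2d) = 4.9174² / (2 × 3.000) = 24.181 / 6.000 = 4.0302 m/s².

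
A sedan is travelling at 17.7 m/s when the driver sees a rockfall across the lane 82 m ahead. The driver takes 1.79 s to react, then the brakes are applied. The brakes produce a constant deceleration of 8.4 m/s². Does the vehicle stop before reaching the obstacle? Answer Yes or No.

Reaction distance = 17.7000 × 1.79 = 31.683 m.
Braking distance = v²/(2a) = 313.290 / 16.800 = 18.648 m.
Total stopping distance = 31.683 + 18.648 = 50.331 m, vs 82 m available — it stops with 82 − 50.331 = 31.669 m to spare.

Yes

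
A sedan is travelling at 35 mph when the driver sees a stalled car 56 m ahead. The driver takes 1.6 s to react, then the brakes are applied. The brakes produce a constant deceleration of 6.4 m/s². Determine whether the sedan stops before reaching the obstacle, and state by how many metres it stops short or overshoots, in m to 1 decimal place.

35 mph × 0.44704 = 15.6464 m/s.
Reaction distance = 15.6464 × 1.6 = 25.034 m.
Braking distance = v²/(2a) = 244.810 / 12.800 = 19.126 m.
Total stopping distance = 25.034 + 19.126 = 44.160 m, vs 56 m available — it stops with 56 − 44.160 = 11.840 m to spare.

Yes — it stops 11.8 m short of the obstacle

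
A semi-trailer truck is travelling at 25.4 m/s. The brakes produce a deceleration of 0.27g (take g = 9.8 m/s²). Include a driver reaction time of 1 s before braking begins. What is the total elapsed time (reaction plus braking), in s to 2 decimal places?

a = 0.27 × 9.8 = 2.646 m/s².
Braking time = v/a = 25.4000 / 2.646 = 9.599 s.
Total = 1 + 9.599 = 10.599 s.

Total time ≈ 10.60 s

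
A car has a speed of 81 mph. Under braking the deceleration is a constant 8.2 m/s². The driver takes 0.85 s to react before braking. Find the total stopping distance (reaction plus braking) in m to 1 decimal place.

81 mph × 0.44704 = 36.2102 m/s.
Reaction distance = v·t_r = 36.2102 × 0.85 = 30.779 m.
Braking distance = v²/(2a) = 36.2102² / (2 × 8.200) = 1311.179 / 16.400 = 79.950 m.
Total = 30.779 + 79.950 = 110.729 m.

Total stopping distance ≈ 110.7 m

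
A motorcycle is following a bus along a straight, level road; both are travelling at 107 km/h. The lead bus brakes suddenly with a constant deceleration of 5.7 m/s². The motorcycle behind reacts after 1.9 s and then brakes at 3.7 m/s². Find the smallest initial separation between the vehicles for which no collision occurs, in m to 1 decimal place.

Minimum gap ≈ 98.4 m

107 km/h ÷ 3.6 = 29.7222 m/s.
Leader travels v²/(2a_L) = 883.409 / 11.400 = 77.492 m before stopping.
Follower covers v·t_r = 29.7222 × 1.9 = 56.472 m while reacting, then v²/(2a_F) = 883.409 / 7.400 = 119.380 m while braking, for a total of 56.472 + 119.380 = 175.852 m.
Since a_F ≤ a_L and the follower starts braking later, the follower is never slower than the leader, so the closest approach is when both have stopped.
Minimum gap = 175.852 − 77.492 = 98.360 m.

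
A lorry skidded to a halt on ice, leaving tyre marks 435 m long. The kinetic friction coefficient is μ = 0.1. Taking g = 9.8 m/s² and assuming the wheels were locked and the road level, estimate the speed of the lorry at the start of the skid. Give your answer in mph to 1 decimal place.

Initial speed ≈ 65.3 mph

Deceleration a = μg = 0.1 × 9.8 = 0.980 m/s².
v = √(2a·d) = √(2 × 0.980 × 435) = √852.600 = 29.1993 m/s.
= 29.1993 ÷ 0.44704 = 65.317 mph.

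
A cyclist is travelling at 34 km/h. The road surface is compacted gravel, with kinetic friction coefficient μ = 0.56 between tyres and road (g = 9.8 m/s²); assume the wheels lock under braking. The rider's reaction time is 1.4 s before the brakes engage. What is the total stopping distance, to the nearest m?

34 km/h ÷ 3.6 = 9.4444 m/s.
a = μg = 0.56 × 9.8 = 5.488 m/s².
Reaction distance = v·t_r = 9.4444 × 1.4 = 13.222 m.
Braking distance = v²/(2a) = 9.4444² / (2 × 5.488) = 89.197 / 10.976 = 8.127 m.
Total = 13.222 + 8.127 = 21.349 m.

Total stopping distance ≈ 21 m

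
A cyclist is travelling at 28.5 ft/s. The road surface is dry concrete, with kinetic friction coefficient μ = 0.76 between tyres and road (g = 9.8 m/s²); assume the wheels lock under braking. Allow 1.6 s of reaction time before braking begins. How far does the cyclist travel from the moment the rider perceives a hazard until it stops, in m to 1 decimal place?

Total stopping distance ≈ 19.0 m

28.5 ft/s × 0.3048 = 8.6868 m/s.
a = μg = 0.76 × 9.8 = 7.448 m/s².
Reaction distance = v·t_r = 8.6868 × 1.6 = 13.899 m.
Braking distance = v²/(2a) = 8.6868² / (2 × 7.448) = 75.460 / 14.896 = 5.066 m.
Total = 13.899 + 5.066 = 18.965 m.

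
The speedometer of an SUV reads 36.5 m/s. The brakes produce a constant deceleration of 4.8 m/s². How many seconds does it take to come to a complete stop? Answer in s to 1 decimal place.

Braking time = v/a = 36.5000 / 4.800 = 7.604 s.

Braking time ≈ 7.6 s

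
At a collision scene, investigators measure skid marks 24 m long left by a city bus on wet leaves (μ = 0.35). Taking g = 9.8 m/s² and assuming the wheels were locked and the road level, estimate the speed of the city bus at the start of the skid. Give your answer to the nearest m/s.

Deceleration a = μg = 0.35 × 9.8 = 3.430 m/s².
v = √(2a·d) = √(2 × 3.430 × 24) = √164.640 = 12.8312 m/s.

Initial speed ≈ 13 m/s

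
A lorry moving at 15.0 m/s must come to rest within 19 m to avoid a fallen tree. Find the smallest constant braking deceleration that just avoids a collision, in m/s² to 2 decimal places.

Required deceleration ≈ 5.92 m/s²

v² = 2a·d ⇒ a = v²/(2d) = 15.0000² / (2 × 19.000) = 225.000 / 38.000 = 5.9211 m/s².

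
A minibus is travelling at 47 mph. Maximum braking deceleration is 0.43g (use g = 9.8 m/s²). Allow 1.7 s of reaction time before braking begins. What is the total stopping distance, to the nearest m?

Total stopping distance ≈ 88 m

47 mph × 0.44704 = 21.0109 m/s.
a = 0.43 × 9.8 = 4.214 m/s².
Reaction distance = v·t_r = 21.0109 × 1.7 = 35.719 m.
Braking distance = v²/(2a) = 21.0109² / (2 × 4.214) = 441.458 / 8.428 = 52.380 m.
Total = 35.719 + 52.380 = 88.099 m.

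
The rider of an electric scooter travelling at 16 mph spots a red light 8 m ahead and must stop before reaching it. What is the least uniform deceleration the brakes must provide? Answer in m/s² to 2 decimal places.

16 mph × 0.44704 = 7.1526 m/s.
v² = 2a·d ⇒ a = v²/(2d) = 7.1526² / (2 × 8.000) = 51.160 / 16.000 = 3.1975 m/s².

Required deceleration ≈ 3.20 m/s²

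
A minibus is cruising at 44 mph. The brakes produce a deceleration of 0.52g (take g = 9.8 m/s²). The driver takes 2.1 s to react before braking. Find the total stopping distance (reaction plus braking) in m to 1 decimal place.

44 mph × 0.44704 = 19.6698 m/s.
a = 0.52 × 9.8 = 5.096 m/s².
Reaction distance = v·t_r = 19.6698 × 2.1 = 41.307 m.
Braking distance = v²/(2a) = 19.6698² / (2 × 5.096) = 386.901 / 10.192 = 37.961 m.
Total = 41.307 + 37.961 = 79.268 m.

Total stopping distance ≈ 79.3 m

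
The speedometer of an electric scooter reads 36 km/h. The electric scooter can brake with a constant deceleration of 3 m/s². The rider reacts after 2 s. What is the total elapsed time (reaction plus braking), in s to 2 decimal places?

36 km/h ÷ 3.6 = 10.0000 m/s.
Braking time = v/a = 10.0000 / 3.000 = 3.333 s.
Total = 2 + 3.333 = 5.333 s.

Total time ≈ 5.33 s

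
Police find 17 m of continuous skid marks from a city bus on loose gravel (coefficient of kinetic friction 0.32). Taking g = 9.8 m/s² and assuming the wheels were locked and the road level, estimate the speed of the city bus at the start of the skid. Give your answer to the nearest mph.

Deceleration a = μg = 0.32 × 9.8 = 3.136 m/s².
v = √(2a·d) = √(2 × 3.136 × 17) = √106.624 = 10.3259 m/s.
= 10.3259 ÷ 0.44704 = 23.098 mph.

Initial speed ≈ 23 mph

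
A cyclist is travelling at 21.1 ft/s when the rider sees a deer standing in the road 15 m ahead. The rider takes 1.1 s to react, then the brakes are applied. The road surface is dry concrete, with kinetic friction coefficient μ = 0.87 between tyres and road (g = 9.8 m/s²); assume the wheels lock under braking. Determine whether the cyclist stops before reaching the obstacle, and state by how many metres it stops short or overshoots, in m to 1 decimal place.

21.1 ft/s × 0.3048 = 6.4313 m/s.
a = μg = 0.87 × 9.8 = 8.526 m/s².
Reaction distance = 6.4313 × 1.1 = 7.074 m.
Braking distance = v²/(2a) = 41.362 / 17.052 = 2.426 m.
Total stopping distance = 7.074 + 2.426 = 9.500 m, vs 15 m available — it stops with 15 − 9.500 = 5.500 m to spare.

Yes — it stops 5.5 m short of the obstacle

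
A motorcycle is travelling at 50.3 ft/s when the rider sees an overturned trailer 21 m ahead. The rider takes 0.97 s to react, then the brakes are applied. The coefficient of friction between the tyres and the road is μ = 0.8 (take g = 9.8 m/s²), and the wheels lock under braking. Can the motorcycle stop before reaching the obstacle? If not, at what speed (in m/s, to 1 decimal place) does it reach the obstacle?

50.3 ft/s × 0.3048 = 15.3314 m/s.
a = μg = 0.8 × 9.8 = 7.840 m/s².
Reaction distance = 15.3314 × 0.97 = 14.871 m.
Braking distance needed to stop: v²/(2a) = 235.052 / 15.680 = 14.991 m, so total needed = 14.871 + 14.991 = 29.862 m > 21 m — it cannot stop.
Distance remaining when braking begins: 21 − 14.871 = 6.129 m.
v² = v₀² − 2a·d = 235.052 − 2 × 7.840 × 6.129 = 138.949 m²/s².
v = √138.949 = 11.788 m/s.

No — it strikes the obstacle at 11.8 m/s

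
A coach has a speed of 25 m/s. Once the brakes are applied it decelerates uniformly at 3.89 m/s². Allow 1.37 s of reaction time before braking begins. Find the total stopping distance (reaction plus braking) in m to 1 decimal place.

Total stopping distance ≈ 114.6 m

Reaction distance = v·t_r = 25.0000 × 1.37 = 34.250 m.
Braking distance = v²/(2a) = 25.0000² / (2 × 3.890) = 625.000 / 7.780 = 80.334 m.
Total = 34.250 + 80.334 = 114.584 m.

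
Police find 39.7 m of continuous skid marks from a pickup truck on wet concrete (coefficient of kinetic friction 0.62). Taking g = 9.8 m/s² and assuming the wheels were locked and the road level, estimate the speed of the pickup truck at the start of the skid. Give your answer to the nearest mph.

Deceleration a = μg = 0.62 × 9.8 = 6.076 m/s².
v = √(2a·d) = √(2 × 6.076 × 39.7) = √482.434 = 21.9644 m/s.
= 21.9644 ÷ 0.44704 = 49.133 mph.

Initial speed ≈ 49 mph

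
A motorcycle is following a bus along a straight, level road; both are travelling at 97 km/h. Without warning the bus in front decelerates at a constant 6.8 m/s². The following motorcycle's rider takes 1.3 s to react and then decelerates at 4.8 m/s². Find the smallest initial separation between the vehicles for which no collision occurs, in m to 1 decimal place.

Minimum gap ≈ 57.3 m

97 km/h ÷ 3.6 = 26.9444 m/s.
Leader travels v²/(2a_L) = 726.001 / 13.600 = 53.382 m before stopping.
Follower covers v·t_r = 26.9444 × 1.3 = 35.028 m while reacting, then v²/(2a_F) = 726.001 / 9.600 = 75.625 m while braking, for a total of 35.028 + 75.625 = 110.653 m.
Since a_F ≤ a_L and the follower starts braking later, the follower is never slower than the leader, so the closest approach is when both have stopped.
Minimum gap = 110.653 − 53.382 = 57.271 m.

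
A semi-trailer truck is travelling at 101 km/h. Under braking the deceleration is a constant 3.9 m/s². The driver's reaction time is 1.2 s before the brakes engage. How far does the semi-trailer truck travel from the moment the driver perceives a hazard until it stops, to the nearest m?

Total stopping distance ≈ 135 m

101 km/h ÷ 3.6 = 28.0556 m/s.
Reaction distance = v·t_r = 28.0556 × 1.2 = 33.667 m.
Braking distance = v²/(2a) = 28.0556² / (2 × 3.900) = 787.117 / 7.800 = 100.912 m.
Total = 33.667 + 100.912 = 134.579 m.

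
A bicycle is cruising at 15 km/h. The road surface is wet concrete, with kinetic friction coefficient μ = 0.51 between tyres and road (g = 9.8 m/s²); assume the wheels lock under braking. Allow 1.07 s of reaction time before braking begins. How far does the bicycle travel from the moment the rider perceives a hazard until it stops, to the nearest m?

Total stopping distance ≈ 6 m

15 km/h ÷ 3.6 = 4.1667 m/s.
a = μg = 0.51 × 9.8 = 4.998 m/s².
Reaction distance = v·t_r = 4.1667 × 1.07 = 4.458 m.
Braking distance = v²/(2a) = 4.1667² / (2 × 4.998) = 17.361 / 9.996 = 1.737 m.
Total = 4.458 + 1.737 = 6.195 m.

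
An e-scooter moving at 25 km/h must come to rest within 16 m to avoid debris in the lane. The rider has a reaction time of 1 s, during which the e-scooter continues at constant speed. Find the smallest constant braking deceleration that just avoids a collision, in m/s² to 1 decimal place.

Required deceleration ≈ 2.7 m/s²

25 km/h ÷ 3.6 = 6.9444 m/s.
Distance covered during reaction = 6.9444 × 1 = 6.944 m.
Distance available for braking: 16 − 6.944 = 9.056 m.
v² = 2a·d ⇒ a = v²/(2d) = 6.9444² / (2 × 9.056) = 48.225 / 18.112 = 2.6626 m/s².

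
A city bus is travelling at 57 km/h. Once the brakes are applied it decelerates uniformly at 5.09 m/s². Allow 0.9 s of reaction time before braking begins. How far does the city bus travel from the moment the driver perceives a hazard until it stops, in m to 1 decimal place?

57 km/h ÷ 3.6 = 15.8333 m/s.
Reaction distance = v·t_r = 15.8333 × 0.9 = 14.250 m.
Braking distance = v²/(2a) = 15.8333² / (2 × 5.090) = 250.693 / 10.180 = 24.626 m.
Total = 14.250 + 24.626 = 38.876 m.

Total stopping distance ≈ 38.9 m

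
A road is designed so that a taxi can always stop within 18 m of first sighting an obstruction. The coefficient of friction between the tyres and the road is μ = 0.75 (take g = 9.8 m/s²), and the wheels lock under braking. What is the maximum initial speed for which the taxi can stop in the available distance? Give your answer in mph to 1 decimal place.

a = μg = 0.75 × 9.8 = 7.350 m/s².
v²/(2a) = d ⇒ v = √(2 × 7.350 × 18) = √264.60 = 16.2665 m/s.
16.2665 m/s ÷ 0.44704 = 36.387 mph.

Maximum speed ≈ 36.4 mph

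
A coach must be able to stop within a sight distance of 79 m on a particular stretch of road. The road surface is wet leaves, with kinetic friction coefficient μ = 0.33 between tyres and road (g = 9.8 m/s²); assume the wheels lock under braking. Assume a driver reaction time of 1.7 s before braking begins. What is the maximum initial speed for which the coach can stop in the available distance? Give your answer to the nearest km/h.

Maximum speed ≈ 64 km/h

a = μg = 0.33 × 9.8 = 3.234 m/s².
Stopping distance: v·t_r + v²/(2a) = 79 with t_r = 1.7 s and a = 3.234 m/s².
So v² + 10.996 v − 510.97 = 0.
Positive root: v = −a·t_r + √((a·t_r)² + 2a·d) = −5.498 + √(30.228 + 510.97) = 17.7657 m/s.
17.7657 m/s × 3.6 = 63.957 km/h.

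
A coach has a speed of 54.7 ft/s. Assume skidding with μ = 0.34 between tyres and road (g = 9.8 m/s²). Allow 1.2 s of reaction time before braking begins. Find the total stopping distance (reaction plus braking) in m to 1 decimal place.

Total stopping distance ≈ 61.7 m

54.7 ft/s × 0.3048 = 16.6726 m/s.
a = μg = 0.34 × 9.8 = 3.332 m/s².
Reaction distance = v·t_r = 16.6726 × 1.2 = 20.007 m.
Braking distance = v²/(2a) = 16.6726² / (2 × 3.332) = 277.976 / 6.664 = 41.713 m.
Total = 20.007 + 41.713 = 61.720 m.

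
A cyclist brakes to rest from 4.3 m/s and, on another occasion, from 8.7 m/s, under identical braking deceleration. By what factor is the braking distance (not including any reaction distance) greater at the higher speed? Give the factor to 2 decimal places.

Braking distance d = v²/(2a), so with a fixed, d ∝ v².
Factor = (8.7/4.3)² = 2.0233² = 4.0937.

Factor ≈ 4.09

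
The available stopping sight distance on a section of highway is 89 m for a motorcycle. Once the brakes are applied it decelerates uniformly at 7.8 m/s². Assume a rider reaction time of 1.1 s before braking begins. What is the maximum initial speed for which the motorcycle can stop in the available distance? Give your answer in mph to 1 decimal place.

Maximum speed ≈ 66.3 mph

Stopping distance: v·t_r + v²/(2a) = 89 with t_r = 1.1 s and a = 7.800 m/s².
So v² + 17.160 v − 1388.40 = 0.
Positive root: v = −a·t_r + √((a·t_r)² + 2a·d) = −8.580 + √(73.616 + 1388.40) = 29.6563 m/s.
29.6563 m/s ÷ 0.44704 = 66.339 mph.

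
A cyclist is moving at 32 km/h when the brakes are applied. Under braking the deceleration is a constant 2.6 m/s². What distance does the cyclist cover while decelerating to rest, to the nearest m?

Braking distance ≈ 15 m

32 km/h ÷ 3.6 = 8.8889 m/s.
Braking distance = v²/(2a) = 8.8889² / (2 × 2.600) = 79.013 / 5.200 = 15.195 m.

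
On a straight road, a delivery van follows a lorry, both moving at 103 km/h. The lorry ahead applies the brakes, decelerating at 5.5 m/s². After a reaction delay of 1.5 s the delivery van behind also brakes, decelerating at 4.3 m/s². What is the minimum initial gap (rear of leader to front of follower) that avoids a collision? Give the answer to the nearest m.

Minimum gap ≈ 64 m

103 km/h ÷ 3.6 = 28.6111 m/s.
Leader travels v²/(2a_L) = 818.595 / 11.000 = 74.418 m before stopping.
Follower covers v·t_r = 28.6111 × 1.5 = 42.917 m while reacting, then v²/(2a_F) = 818.595 / 8.600 = 95.185 m while braking, for a total of 42.917 + 95.185 = 138.102 m.
Since a_F ≤ a_L and the follower starts braking later, the follower is never slower than the leader, so the closest approach is when both have stopped.
Minimum gap = 138.102 − 74.418 = 63.684 m.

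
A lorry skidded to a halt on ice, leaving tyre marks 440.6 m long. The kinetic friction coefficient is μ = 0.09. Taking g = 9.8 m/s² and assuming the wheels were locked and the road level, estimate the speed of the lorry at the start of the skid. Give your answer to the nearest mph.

Initial speed ≈ 62 mph

Deceleration a = μg = 0.09 × 9.8 = 0.882 m/s².
v = √(2a·d) = √(2 × 0.882 × 440.6) = √777.218 = 27.8786 m/s.
= 27.8786 ÷ 0.44704 = 62.363 mph.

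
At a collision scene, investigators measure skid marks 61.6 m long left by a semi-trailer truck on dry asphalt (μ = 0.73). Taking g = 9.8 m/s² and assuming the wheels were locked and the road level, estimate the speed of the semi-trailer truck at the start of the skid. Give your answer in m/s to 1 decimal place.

Deceleration a = μg = 0.73 × 9.8 = 7.154 m/s².
v = √(2a·d) = √(2 × 7.154 × 61.6) = √881.373 = 29.6879 m/s.

Initial speed ≈ 29.7 m/s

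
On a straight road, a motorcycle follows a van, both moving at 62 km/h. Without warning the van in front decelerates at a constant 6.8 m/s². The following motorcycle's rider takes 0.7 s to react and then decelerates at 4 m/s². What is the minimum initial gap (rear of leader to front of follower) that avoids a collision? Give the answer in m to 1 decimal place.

62 km/h ÷ 3.6 = 17.2222 m/s.
Leader travels v²/(2a_L) = 296.604 / 13.600 = 21.809 m before stopping.
Follower covers v·t_r = 17.2222 × 0.7 = 12.056 m while reacting, then v²/(2a_F) = 296.604 / 8.000 = 37.075 m while braking, for a total of 12.056 + 37.075 = 49.131 m.
Since a_F ≤ a_L and the follower starts braking later, the follower is never slower than the leader, so the closest approach is when both have stopped.
Minimum gap = 49.131 − 21.809 = 27.322 m.

Minimum gap ≈ 27.3 m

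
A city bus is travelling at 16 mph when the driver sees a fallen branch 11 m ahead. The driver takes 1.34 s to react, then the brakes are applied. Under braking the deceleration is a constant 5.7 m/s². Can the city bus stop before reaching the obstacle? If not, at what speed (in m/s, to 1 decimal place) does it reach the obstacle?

16 mph × 0.44704 = 7.1526 m/s.
Reaction distance = 7.1526 × 1.34 = 9.584 m.
Braking distance needed to stop: v²/(2a) = 51.160 / 11.400 = 4.488 m, so total needed = 9.584 + 4.488 = 14.072 m > 11 m — it cannot stop.
Distance remaining when braking begins: 11 − 9.584 = 1.416 m.
v² = v₀² − 2a·d = 51.160 − 2 × 5.700 × 1.416 = 35.018 m²/s².
v = √35.018 = 5.918 m/s.

No — it strikes the obstacle at 5.9 m/s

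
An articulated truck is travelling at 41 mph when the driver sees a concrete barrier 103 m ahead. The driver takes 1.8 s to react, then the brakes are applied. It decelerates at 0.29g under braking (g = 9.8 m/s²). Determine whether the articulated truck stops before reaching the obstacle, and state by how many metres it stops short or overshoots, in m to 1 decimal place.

Yes — it stops 10.9 m short of the obstacle

41 mph × 0.44704 = 18.3286 m/s.
a = 0.29 × 9.8 = 2.842 m/s².
Reaction distance = 18.3286 × 1.8 = 32.991 m.
Braking distance = v²/(2a) = 335.938 / 5.684 = 59.102 m.
Total stopping distance = 32.991 + 59.102 = 92.093 m, vs 103 m available — it stops with 103 − 92.093 = 10.907 m to spare.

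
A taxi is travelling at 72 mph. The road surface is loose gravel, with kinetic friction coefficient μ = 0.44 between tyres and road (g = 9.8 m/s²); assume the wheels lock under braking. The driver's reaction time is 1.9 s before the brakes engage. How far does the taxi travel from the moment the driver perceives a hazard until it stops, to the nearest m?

Total stopping distance ≈ 181 m

72 mph × 0.44704 = 32.1869 m/s.
a = μg = 0.44 × 9.8 = 4.312 m/s².
Reaction distance = v·t_r = 32.1869 × 1.9 = 61.155 m.
Braking distance = v²/(2a) = 32.1869² / (2 × 4.312) = 1035.997 / 8.624 = 120.130 m.
Total = 61.155 + 120.130 = 181.285 m.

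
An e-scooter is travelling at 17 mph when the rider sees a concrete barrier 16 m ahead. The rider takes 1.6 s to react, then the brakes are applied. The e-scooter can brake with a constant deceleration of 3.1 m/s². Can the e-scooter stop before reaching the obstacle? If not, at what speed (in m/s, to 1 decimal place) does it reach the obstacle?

17 mph × 0.44704 = 7.5997 m/s.
Reaction distance = 7.5997 × 1.6 = 12.160 m.
Braking distance needed to stop: v²/(2a) = 57.755 / 6.200 = 9.315 m, so total needed = 12.160 + 9.315 = 21.475 m > 16 m — it cannot stop.
Distance remaining when braking begins: 16 − 12.160 = 3.840 m.
v² = v₀² − 2a·d = 57.755 − 2 × 3.100 × 3.840 = 33.947 m²/s².
v = √33.947 = 5.826 m/s.

No — it strikes the obstacle at 5.8 m/s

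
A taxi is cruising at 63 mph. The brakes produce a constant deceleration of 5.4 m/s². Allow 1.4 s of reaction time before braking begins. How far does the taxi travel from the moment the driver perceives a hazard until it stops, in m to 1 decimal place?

Total stopping distance ≈ 112.9 m

63 mph × 0.44704 = 28.1635 m/s.
Reaction distance = v·t_r = 28.1635 × 1.4 = 39.429 m.
Braking distance = v²/(2a) = 28.1635² / (2 × 5.400) = 793.183 / 10.800 = 73.443 m.
Total = 39.429 + 73.443 = 112.872 m.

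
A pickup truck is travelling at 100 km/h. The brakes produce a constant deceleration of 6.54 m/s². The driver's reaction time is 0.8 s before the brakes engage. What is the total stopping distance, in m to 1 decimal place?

100 km/h ÷ 3.6 = 27.7778 m/s.
Reaction distance = v·t_r = 27.7778 × 0.8 = 22.222 m.
Braking distance = v²/(2a) = 27.7778² / (2 × 6.540) = 771.606 / 13.080 = 58.991 m.
Total = 22.222 + 58.991 = 81.213 m.

Total stopping distance ≈ 81.2 m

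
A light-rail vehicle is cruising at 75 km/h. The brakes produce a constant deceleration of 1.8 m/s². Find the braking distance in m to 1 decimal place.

75 km/h ÷ 3.6 = 20.8333 m/s.
Braking distance = v²/(2a) = 20.8333² / (2 × 1.800) = 434.026 / 3.600 = 120.563 m.

Braking distance ≈ 120.6 m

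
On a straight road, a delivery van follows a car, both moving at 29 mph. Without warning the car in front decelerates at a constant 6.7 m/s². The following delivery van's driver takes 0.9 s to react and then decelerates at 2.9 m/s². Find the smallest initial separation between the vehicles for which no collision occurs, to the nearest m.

29 mph × 0.44704 = 12.9642 m/s.
Leader travels v²/(2a_L) = 168.070 / 13.400 = 12.543 m before stopping.
Follower covers v·t_r = 12.9642 × 0.9 = 11.668 m while reacting, then v²/(2a_F) = 168.070 / 5.800 = 28.978 m while braking, for a total of 11.668 + 28.978 = 40.646 m.
Since a_F ≤ a_L and the follower starts braking later, the follower is never slower than the leader, so the closest approach is when both have stopped.
Minimum gap = 40.646 − 12.543 = 28.103 m.

Minimum gap ≈ 28 m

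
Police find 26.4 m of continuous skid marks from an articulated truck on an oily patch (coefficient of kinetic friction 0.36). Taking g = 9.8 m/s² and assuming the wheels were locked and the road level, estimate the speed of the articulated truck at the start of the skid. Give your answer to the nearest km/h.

Deceleration a = μg = 0.36 × 9.8 = 3.528 m/s².
v = √(2a·d) = √(2 × 3.528 × 26.4) = √186.278 = 13.6484 m/s.
= 13.6484 × 3.6 = 49.134 km/h.

Initial speed ≈ 49 km/h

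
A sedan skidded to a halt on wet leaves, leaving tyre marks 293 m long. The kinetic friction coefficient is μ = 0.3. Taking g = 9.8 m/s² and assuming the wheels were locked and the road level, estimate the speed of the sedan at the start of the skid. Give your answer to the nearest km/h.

Deceleration a = μg = 0.3 × 9.8 = 2.940 m/s².
v = √(2a·d) = √(2 × 2.940 × 293) = √1722.840 = 41.5071 m/s.
= 41.5071 × 3.6 = 149.426 km/h.

Initial speed ≈ 149 km/h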